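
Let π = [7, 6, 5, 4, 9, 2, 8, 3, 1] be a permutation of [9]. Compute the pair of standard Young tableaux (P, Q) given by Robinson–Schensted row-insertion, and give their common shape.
P = [1, 3] / [2, 8] / [4, 9] / [5] / [6] / [7];  Q = [1, 5] / [2, 7] / [3, 8] / [4] / [6] / [9];  common shape = (2, 2, 2, 1, 1, 1)

Row-insert the values π_1, π_2, … into P one at a time, bumping the leftmost entry strictly greater than the inserted value down to the next row. The recording tableau Q records, in position (i, j), the step at which that cell was added to P.
  Insert 7 (step 1): P = [7];  Q = [1]
  Insert 6 (step 2): P = [6] / [7];  Q = [1] / [2]
  Insert 5 (step 3): P = [5] / [6] / [7];  Q = [1] / [2] / [3]
  Insert 4 (step 4): P = [4] / [5] / [6] / [7];  Q = [1] / [2] / [3] / [4]
  Insert 9 (step 5): P = [4, 9] / [5] / [6] / [7];  Q = [1, 5] / [2] / [3] / [4]
  Insert 2 (step 6): P = [2, 9] / [4] / [5] / [6] / [7];  Q = [1, 5] / [2] / [3] / [4] / [6]
  Insert 8 (step 7): P = [2, 8] / [4, 9] / [5] / [6] / [7];  Q = [1, 5] / [2, 7] / [3] / [4] / [6]
  Insert 3 (step 8): P = [2, 3] / [4, 8] / [5, 9] / [6] / [7];  Q = [1, 5] / [2, 7] / [3, 8] / [4] / [6]
  Insert 1 (step 9): P = [1, 3] / [2, 8] / [4, 9] / [5] / [6] / [7];  Q = [1, 5] / [2, 7] / [3, 8] / [4] / [6] / [9]
Final shape: (2, 2, 2, 1, 1, 1).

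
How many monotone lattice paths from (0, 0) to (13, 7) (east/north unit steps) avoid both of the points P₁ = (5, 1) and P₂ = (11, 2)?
Number of paths = 58746

Inclusion–exclusion. Total paths: C(20, 13) = 77520. Through P₁: C(6, 5)·C(14, 8) = 18018. Through P₂: C(13, 11)·C(7, 2) = 1638. Since P₁ is strictly southwest of P₂, a monotone path through both must visit P₁ then P₂; paths through both = C(6, 5)·C(7, 6)·C(7, 2) = 882. Avoid both = 77520 − 18018 − 1638 + 882 = 58746.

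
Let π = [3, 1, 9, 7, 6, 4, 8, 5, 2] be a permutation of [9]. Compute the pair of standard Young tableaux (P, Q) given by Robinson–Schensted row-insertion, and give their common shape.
P = [1, 2, 5] / [3, 4, 8] / [6] / [7] / [9];  Q = [1, 3, 7] / [2, 4, 8] / [5] / [6] / [9];  common shape = (3, 3, 1, 1, 1)

Row-insert the values π_1, π_2, … into P one at a time, bumping the leftmost entry strictly greater than the inserted value down to the next row. The recording tableau Q records, in position (i, j), the step at which that cell was added to P.
  Insert 3 (step 1): P = [3];  Q = [1]
  Insert 1 (step 2): P = [1] / [3];  Q = [1] / [2]
  Insert 9 (step 3): P = [1, 9] / [3];  Q = [1, 3] / [2]
  Insert 7 (step 4): P = [1, 7] / [3, 9];  Q = [1, 3] / [2, 4]
  Insert 6 (step 5): P = [1, 6] / [3, 7] / [9];  Q = [1, 3] / [2, 4] / [5]
  Insert 4 (step 6): P = [1, 4] / [3, 6] / [7] / [9];  Q = [1, 3] / [2, 4] / [5] / [6]
  Insert 8 (step 7): P = [1, 4, 8] / [3, 6] / [7] / [9];  Q = [1, 3, 7] / [2, 4] / [5] / [6]
  Insert 5 (step 8): P = [1, 4, 5] / [3, 6, 8] / [7] / [9];  Q = [1, 3, 7] / [2, 4, 8] / [5] / [6]
  Insert 2 (step 9): P = [1, 2, 5] / [3, 4, 8] / [6] / [7] / [9];  Q = [1, 3, 7] / [2, 4, 8] / [5] / [6] / [9]
Final shape: (3, 3, 1, 1, 1).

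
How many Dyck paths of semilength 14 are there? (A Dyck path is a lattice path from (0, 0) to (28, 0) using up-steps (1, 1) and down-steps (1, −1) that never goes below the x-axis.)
C_14 = 2674440

These Dyck paths are counted by the Catalan number C_n = (1/(n + 1)) · C(2n, n). For n = 14: C_14 = (1/15) · C(28, 14) = 40116600/15 = 2674440.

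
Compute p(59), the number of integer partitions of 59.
p(59) = 831820

Compute p(n) via the recurrence p(n, m) = p(n, m−1) + p(n−m, m), where p(n, m) counts partitions of n with all parts ≤ m and p(n) = p(n, n). The base cases are p(0, m) = 1 and p(n, 0) = 0 for n > 0. Filling the table yields p(59) = 831820. (Euler's pentagonal recurrence is an alternative.)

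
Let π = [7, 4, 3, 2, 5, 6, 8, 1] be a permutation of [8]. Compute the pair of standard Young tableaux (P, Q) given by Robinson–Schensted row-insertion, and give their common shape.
P = [1, 5, 6, 8] / [2] / [3] / [4] / [7];  Q = [1, 5, 6, 7] / [2] / [3] / [4] / [8];  common shape = (4, 1, 1, 1, 1)

Row-insert the values π_1, π_2, … into P one at a time, bumping the leftmost entry strictly greater than the inserted value down to the next row. The recording tableau Q records, in position (i, j), the step at which that cell was added to P.
  Insert 7 (step 1): P = [7];  Q = [1]
  Insert 4 (step 2): P = [4] / [7];  Q = [1] / [2]
  Insert 3 (step 3): P = [3] / [4] / [7];  Q = [1] / [2] / [3]
  Insert 2 (step 4): P = [2] / [3] / [4] / [7];  Q = [1] / [2] / [3] / [4]
  Insert 5 (step 5): P = [2, 5] / [3] / [4] / [7];  Q = [1, 5] / [2] / [3] / [4]
  Insert 6 (step 6): P = [2, 5, 6] / [3] / [4] / [7];  Q = [1, 5, 6] / [2] / [3] / [4]
  Insert 8 (step 7): P = [2, 5, 6, 8] / [3] / [4] / [7];  Q = [1, 5, 6, 7] / [2] / [3] / [4]
  Insert 1 (step 8): P = [1, 5, 6, 8] / [2] / [3] / [4] / [7];  Q = [1, 5, 6, 7] / [2] / [3] / [4] / [8]
Final shape: (4, 1, 1, 1, 1).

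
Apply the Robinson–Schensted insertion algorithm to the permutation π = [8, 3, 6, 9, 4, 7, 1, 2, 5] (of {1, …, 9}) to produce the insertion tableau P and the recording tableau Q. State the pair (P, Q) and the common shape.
P = [1, 2, 5] / [3, 4, 7] / [6, 9] / [8];  Q = [1, 3, 4] / [2, 6, 9] / [5, 8] / [7];  common shape = (3, 3, 2, 1)

Row-insert the values π_1, π_2, … into P one at a time, bumping the leftmost entry strictly greater than the inserted value down to the next row. The recording tableau Q records, in position (i, j), the step at which that cell was added to P.
  Insert 8 (step 1): P = [8];  Q = [1]
  Insert 3 (step 2): P = [3] / [8];  Q = [1] / [2]
  Insert 6 (step 3): P = [3, 6] / [8];  Q = [1, 3] / [2]
  Insert 9 (step 4): P = [3, 6, 9] / [8];  Q = [1, 3, 4] / [2]
  Insert 4 (step 5): P = [3, 4, 9] / [6] / [8];  Q = [1, 3, 4] / [2] / [5]
  Insert 7 (step 6): P = [3, 4, 7] / [6, 9] / [8];  Q = [1, 3, 4] / [2, 6] / [5]
  Insert 1 (step 7): P = [1, 4, 7] / [3, 9] / [6] / [8];  Q = [1, 3, 4] / [2, 6] / [5] / [7]
  Insert 2 (step 8): P = [1, 2, 7] / [3, 4] / [6, 9] / [8];  Q = [1, 3, 4] / [2, 6] / [5, 8] / [7]
  Insert 5 (step 9): P = [1, 2, 5] / [3, 4, 7] / [6, 9] / [8];  Q = [1, 3, 4] / [2, 6, 9] / [5, 8] / [7]
Final shape: (3, 3, 2, 1).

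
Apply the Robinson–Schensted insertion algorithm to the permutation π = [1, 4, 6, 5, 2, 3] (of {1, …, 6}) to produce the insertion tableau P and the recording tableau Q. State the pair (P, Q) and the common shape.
P = [1, 2, 3] / [4, 5] / [6];  Q = [1, 2, 3] / [4, 6] / [5];  common shape = (3, 2, 1)

Row-insert the values π_1, π_2, … into P one at a time, bumping the leftmost entry strictly greater than the inserted value down to the next row. The recording tableau Q records, in position (i, j), the step at which that cell was added to P.
  Insert 1 (step 1): P = [1];  Q = [1]
  Insert 4 (step 2): P = [1, 4];  Q = [1, 2]
  Insert 6 (step 3): P = [1, 4, 6];  Q = [1, 2, 3]
  Insert 5 (step 4): P = [1, 4, 5] / [6];  Q = [1, 2, 3] / [4]
  Insert 2 (step 5): P = [1, 2, 5] / [4] / [6];  Q = [1, 2, 3] / [4] / [5]
  Insert 3 (step 6): P = [1, 2, 3] / [4, 5] / [6];  Q = [1, 2, 3] / [4, 6] / [5]
Final shape: (3, 2, 1).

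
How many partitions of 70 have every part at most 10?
p(70, parts ≤ 10) = 533975

Use the recurrence p(n, m) = p(n, m−1) + p(n−m, m): either the largest part is < m (count p(n, m−1)) or the largest part is exactly m (remove one copy of m, count p(n−m, m)). With p(0, ·) = 1 this gives p(70, parts ≤ 10) = 533975. (By conjugating Young diagrams, this also counts partitions of 70 into at most 10 parts.)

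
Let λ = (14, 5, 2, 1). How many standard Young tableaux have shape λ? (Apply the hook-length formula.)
# SYT of shape (14, 5, 2, 1) = 11235840

Hook-length formula: f^λ = n! / Π hook(c), product over all cells c of the Young diagram. For λ = (14, 5, 2, 1), n = 22 boxes. Hook lengths by row (left-to-right, top-to-bottom): [17, 15, 13, 12, 11, 9, 8, 7, 6, 5, 4, 3, 2, 1]; [7, 5, 3, 2, 1]; [3, 1]; [1]. Product of hooks = 100037089152000. So f^λ = 22! / 100037089152000 = 1124000727777607680000 / 100037089152000 = 11235840.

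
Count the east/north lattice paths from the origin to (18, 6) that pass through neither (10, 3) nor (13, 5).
Number of paths = 53158

Inclusion–exclusion. Total paths: C(24, 18) = 134596. Through P₁: C(13, 10)·C(11, 8) = 47190. Through P₂: C(18, 13)·C(6, 5) = 51408. Since P₁ is strictly southwest of P₂, a monotone path through both must visit P₁ then P₂; paths through both = C(13, 10)·C(5, 3)·C(6, 5) = 17160. Avoid both = 134596 − 47190 − 51408 + 17160 = 53158.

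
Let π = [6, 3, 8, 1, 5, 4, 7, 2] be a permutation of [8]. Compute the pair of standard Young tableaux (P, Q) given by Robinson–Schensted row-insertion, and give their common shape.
P = [1, 2, 7] / [3, 4] / [5, 8] / [6];  Q = [1, 3, 7] / [2, 5] / [4, 6] / [8];  common shape = (3, 2, 2, 1)

Row-insert the values π_1, π_2, … into P one at a time, bumping the leftmost entry strictly greater than the inserted value down to the next row. The recording tableau Q records, in position (i, j), the step at which that cell was added to P.
  Insert 6 (step 1): P = [6];  Q = [1]
  Insert 3 (step 2): P = [3] / [6];  Q = [1] / [2]
  Insert 8 (step 3): P = [3, 8] / [6];  Q = [1, 3] / [2]
  Insert 1 (step 4): P = [1, 8] / [3] / [6];  Q = [1, 3] / [2] / [4]
  Insert 5 (step 5): P = [1, 5] / [3, 8] / [6];  Q = [1, 3] / [2, 5] / [4]
  Insert 4 (step 6): P = [1, 4] / [3, 5] / [6, 8];  Q = [1, 3] / [2, 5] / [4, 6]
  Insert 7 (step 7): P = [1, 4, 7] / [3, 5] / [6, 8];  Q = [1, 3, 7] / [2, 5] / [4, 6]
  Insert 2 (step 8): P = [1, 2, 7] / [3, 4] / [5, 8] / [6];  Q = [1, 3, 7] / [2, 5] / [4, 6] / [8]
Final shape: (3, 2, 2, 1).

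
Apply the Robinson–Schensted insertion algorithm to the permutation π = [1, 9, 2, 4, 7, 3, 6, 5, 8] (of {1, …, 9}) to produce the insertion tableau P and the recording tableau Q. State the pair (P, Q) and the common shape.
P = [1, 2, 3, 5, 8] / [4, 6] / [7] / [9];  Q = [1, 2, 4, 5, 9] / [3, 7] / [6] / [8];  common shape = (5, 2, 1, 1)

Row-insert the values π_1, π_2, … into P one at a time, bumping the leftmost entry strictly greater than the inserted value down to the next row. The recording tableau Q records, in position (i, j), the step at which that cell was added to P.
  Insert 1 (step 1): P = [1];  Q = [1]
  Insert 9 (step 2): P = [1, 9];  Q = [1, 2]
  Insert 2 (step 3): P = [1, 2] / [9];  Q = [1, 2] / [3]
  Insert 4 (step 4): P = [1, 2, 4] / [9];  Q = [1, 2, 4] / [3]
  Insert 7 (step 5): P = [1, 2, 4, 7] / [9];  Q = [1, 2, 4, 5] / [3]
  Insert 3 (step 6): P = [1, 2, 3, 7] / [4] / [9];  Q = [1, 2, 4, 5] / [3] / [6]
  Insert 6 (step 7): P = [1, 2, 3, 6] / [4, 7] / [9];  Q = [1, 2, 4, 5] / [3, 7] / [6]
  Insert 5 (step 8): P = [1, 2, 3, 5] / [4, 6] / [7] / [9];  Q = [1, 2, 4, 5] / [3, 7] / [6] / [8]
  Insert 8 (step 9): P = [1, 2, 3, 5, 8] / [4, 6] / [7] / [9];  Q = [1, 2, 4, 5, 9] / [3, 7] / [6] / [8]
Final shape: (5, 2, 1, 1).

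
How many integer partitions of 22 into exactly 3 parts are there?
p(22, 3 parts) = 40

Partitions of n into exactly k parts are in bijection with partitions of n − k into at most k parts (subtract 1 from each part). So p(22, exactly 3) = p(19, parts ≤ 3). Computing via the recurrence p(m, j) = p(m, j−1) + p(m−j, j) gives 40.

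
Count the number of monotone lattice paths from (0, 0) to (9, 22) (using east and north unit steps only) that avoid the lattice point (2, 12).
Number of paths = 18390307

Total paths from (0, 0) to (9, 22): C(31, 9) = 20160075. Paths through (2, 12): (paths (0, 0) → (2, 12)) × (paths (2, 12) → (9, 22)) = C(14, 2) · C(17, 7) = 91 · 19448 = 1769768. Avoidance count = 20160075 − 1769768 = 18390307.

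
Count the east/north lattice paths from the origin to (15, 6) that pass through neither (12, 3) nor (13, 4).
Number of paths = 36344

Inclusion–exclusion. Total paths: C(21, 15) = 54264. Through P₁: C(15, 12)·C(6, 3) = 9100. Through P₂: C(17, 13)·C(4, 2) = 14280. Since P₁ is strictly southwest of P₂, a monotone path through both must visit P₁ then P₂; paths through both = C(15, 12)·C(2, 1)·C(4, 2) = 5460. Avoid both = 54264 − 9100 − 14280 + 5460 = 36344.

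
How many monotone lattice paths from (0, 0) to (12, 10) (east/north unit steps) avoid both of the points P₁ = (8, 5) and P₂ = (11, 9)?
Number of paths = 238654

Inclusion–exclusion. Total paths: C(22, 12) = 646646. Through P₁: C(13, 8)·C(9, 4) = 162162. Through P₂: C(20, 11)·C(2, 1) = 335920. Since P₁ is strictly southwest of P₂, a monotone path through both must visit P₁ then P₂; paths through both = C(13, 8)·C(7, 3)·C(2, 1) = 90090. Avoid both = 646646 − 162162 − 335920 + 90090 = 238654.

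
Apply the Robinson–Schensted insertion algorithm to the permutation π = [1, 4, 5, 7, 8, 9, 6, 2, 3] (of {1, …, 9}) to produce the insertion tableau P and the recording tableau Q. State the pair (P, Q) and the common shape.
P = [1, 2, 3, 6, 8, 9] / [4, 5] / [7];  Q = [1, 2, 3, 4, 5, 6] / [7, 9] / [8];  common shape = (6, 2, 1)

Row-insert the values π_1, π_2, … into P one at a time, bumping the leftmost entry strictly greater than the inserted value down to the next row. The recording tableau Q records, in position (i, j), the step at which that cell was added to P.
  Insert 1 (step 1): P = [1];  Q = [1]
  Insert 4 (step 2): P = [1, 4];  Q = [1, 2]
  Insert 5 (step 3): P = [1, 4, 5];  Q = [1, 2, 3]
  Insert 7 (step 4): P = [1, 4, 5, 7];  Q = [1, 2, 3, 4]
  Insert 8 (step 5): P = [1, 4, 5, 7, 8];  Q = [1, 2, 3, 4, 5]
  Insert 9 (step 6): P = [1, 4, 5, 7, 8, 9];  Q = [1, 2, 3, 4, 5, 6]
  Insert 6 (step 7): P = [1, 4, 5, 6, 8, 9] / [7];  Q = [1, 2, 3, 4, 5, 6] / [7]
  Insert 2 (step 8): P = [1, 2, 5, 6, 8, 9] / [4] / [7];  Q = [1, 2, 3, 4, 5, 6] / [7] / [8]
  Insert 3 (step 9): P = [1, 2, 3, 6, 8, 9] / [4, 5] / [7];  Q = [1, 2, 3, 4, 5, 6] / [7, 9] / [8]
Final shape: (6, 2, 1).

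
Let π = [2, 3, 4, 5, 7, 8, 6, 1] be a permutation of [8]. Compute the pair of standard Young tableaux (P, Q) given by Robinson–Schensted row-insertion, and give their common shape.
P = [1, 3, 4, 5, 6, 8] / [2] / [7];  Q = [1, 2, 3, 4, 5, 6] / [7] / [8];  common shape = (6, 1, 1)

Row-insert the values π_1, π_2, … into P one at a time, bumping the leftmost entry strictly greater than the inserted value down to the next row. The recording tableau Q records, in position (i, j), the step at which that cell was added to P.
  Insert 2 (step 1): P = [2];  Q = [1]
  Insert 3 (step 2): P = [2, 3];  Q = [1, 2]
  Insert 4 (step 3): P = [2, 3, 4];  Q = [1, 2, 3]
  Insert 5 (step 4): P = [2, 3, 4, 5];  Q = [1, 2, 3, 4]
  Insert 7 (step 5): P = [2, 3, 4, 5, 7];  Q = [1, 2, 3, 4, 5]
  Insert 8 (step 6): P = [2, 3, 4, 5, 7, 8];  Q = [1, 2, 3, 4, 5, 6]
  Insert 6 (step 7): P = [2, 3, 4, 5, 6, 8] / [7];  Q = [1, 2, 3, 4, 5, 6] / [7]
  Insert 1 (step 8): P = [1, 3, 4, 5, 6, 8] / [2] / [7];  Q = [1, 2, 3, 4, 5, 6] / [7] / [8]
Final shape: (6, 1, 1).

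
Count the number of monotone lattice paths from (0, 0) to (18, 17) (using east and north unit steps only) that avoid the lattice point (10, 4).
Number of paths = 4333874160

Total paths from (0, 0) to (18, 17): C(35, 18) = 4537567650. Paths through (10, 4): (paths (0, 0) → (10, 4)) × (paths (10, 4) → (18, 17)) = C(14, 10) · C(21, 8) = 1001 · 203490 = 203693490. Avoidance count = 4537567650 − 203693490 = 4333874160.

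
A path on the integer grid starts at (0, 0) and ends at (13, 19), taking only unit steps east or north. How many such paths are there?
Number of paths = 347373600

A monotone lattice path from (0, 0) to (13, 19) consists of 13 east steps and 19 north steps in some order, so it is determined by which 13 of the 32 steps are east. The count is C(32, 13) = 347373600.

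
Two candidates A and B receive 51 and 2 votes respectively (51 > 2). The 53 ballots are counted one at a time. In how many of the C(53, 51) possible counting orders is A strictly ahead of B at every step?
Strict-lead orderings = 1274

Total orderings of the 53 votes with 51 for A: C(53, 51) = 1378. By the Bertrand ballot formula (Cycle Lemma / reflection principle), the number of orderings in which A is strictly ahead of B throughout is (p − q)/(p + q) · C(p + q, p) = (51 − 2)/(51 + 2) · 1378 = 1274.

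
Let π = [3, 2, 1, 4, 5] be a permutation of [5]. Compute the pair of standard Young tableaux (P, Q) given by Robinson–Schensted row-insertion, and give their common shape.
P = [1, 4, 5] / [2] / [3];  Q = [1, 4, 5] / [2] / [3];  common shape = (3, 1, 1)

Row-insert the values π_1, π_2, … into P one at a time, bumping the leftmost entry strictly greater than the inserted value down to the next row. The recording tableau Q records, in position (i, j), the step at which that cell was added to P.
  Insert 3 (step 1): P = [3];  Q = [1]
  Insert 2 (step 2): P = [2] / [3];  Q = [1] / [2]
  Insert 1 (step 3): P = [1] / [2] / [3];  Q = [1] / [2] / [3]
  Insert 4 (step 4): P = [1, 4] / [2] / [3];  Q = [1, 4] / [2] / [3]
  Insert 5 (step 5): P = [1, 4, 5] / [2] / [3];  Q = [1, 4, 5] / [2] / [3]
Final shape: (3, 1, 1).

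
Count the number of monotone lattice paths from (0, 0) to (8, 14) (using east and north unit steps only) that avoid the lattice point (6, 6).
Number of paths = 278190

Total paths from (0, 0) to (8, 14): C(22, 8) = 319770. Paths through (6, 6): (paths (0, 0) → (6, 6)) × (paths (6, 6) → (8, 14)) = C(12, 6) · C(10, 2) = 924 · 45 = 41580. Avoidance count = 319770 − 41580 = 278190.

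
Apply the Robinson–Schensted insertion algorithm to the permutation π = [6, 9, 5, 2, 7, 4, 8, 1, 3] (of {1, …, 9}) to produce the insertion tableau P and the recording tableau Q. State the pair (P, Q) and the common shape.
P = [1, 3, 8] / [2, 4] / [5, 7] / [6, 9];  Q = [1, 2, 7] / [3, 5] / [4, 6] / [8, 9];  common shape = (3, 2, 2, 2)

Row-insert the values π_1, π_2, … into P one at a time, bumping the leftmost entry strictly greater than the inserted value down to the next row. The recording tableau Q records, in position (i, j), the step at which that cell was added to P.
  Insert 6 (step 1): P = [6];  Q = [1]
  Insert 9 (step 2): P = [6, 9];  Q = [1, 2]
  Insert 5 (step 3): P = [5, 9] / [6];  Q = [1, 2] / [3]
  Insert 2 (step 4): P = [2, 9] / [5] / [6];  Q = [1, 2] / [3] / [4]
  Insert 7 (step 5): P = [2, 7] / [5, 9] / [6];  Q = [1, 2] / [3, 5] / [4]
  Insert 4 (step 6): P = [2, 4] / [5, 7] / [6, 9];  Q = [1, 2] / [3, 5] / [4, 6]
  Insert 8 (step 7): P = [2, 4, 8] / [5, 7] / [6, 9];  Q = [1, 2, 7] / [3, 5] / [4, 6]
  Insert 1 (step 8): P = [1, 4, 8] / [2, 7] / [5, 9] / [6];  Q = [1, 2, 7] / [3, 5] / [4, 6] / [8]
  Insert 3 (step 9): P = [1, 3, 8] / [2, 4] / [5, 7] / [6, 9];  Q = [1, 2, 7] / [3, 5] / [4, 6] / [8, 9]
Final shape: (3, 2, 2, 2).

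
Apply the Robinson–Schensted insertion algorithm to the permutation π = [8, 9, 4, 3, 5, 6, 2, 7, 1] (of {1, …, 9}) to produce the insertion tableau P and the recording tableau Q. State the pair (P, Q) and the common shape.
P = [1, 5, 6, 7] / [2, 9] / [3] / [4] / [8];  Q = [1, 2, 6, 8] / [3, 5] / [4] / [7] / [9];  common shape = (4, 2, 1, 1, 1)

Row-insert the values π_1, π_2, … into P one at a time, bumping the leftmost entry strictly greater than the inserted value down to the next row. The recording tableau Q records, in position (i, j), the step at which that cell was added to P.
  Insert 8 (step 1): P = [8];  Q = [1]
  Insert 9 (step 2): P = [8, 9];  Q = [1, 2]
  Insert 4 (step 3): P = [4, 9] / [8];  Q = [1, 2] / [3]
  Insert 3 (step 4): P = [3, 9] / [4] / [8];  Q = [1, 2] / [3] / [4]
  Insert 5 (step 5): P = [3, 5] / [4, 9] / [8];  Q = [1, 2] / [3, 5] / [4]
  Insert 6 (step 6): P = [3, 5, 6] / [4, 9] / [8];  Q = [1, 2, 6] / [3, 5] / [4]
  Insert 2 (step 7): P = [2, 5, 6] / [3, 9] / [4] / [8];  Q = [1, 2, 6] / [3, 5] / [4] / [7]
  Insert 7 (step 8): P = [2, 5, 6, 7] / [3, 9] / [4] / [8];  Q = [1, 2, 6, 8] / [3, 5] / [4] / [7]
  Insert 1 (step 9): P = [1, 5, 6, 7] / [2, 9] / [3] / [4] / [8];  Q = [1, 2, 6, 8] / [3, 5] / [4] / [7] / [9]
Final shape: (4, 2, 1, 1, 1).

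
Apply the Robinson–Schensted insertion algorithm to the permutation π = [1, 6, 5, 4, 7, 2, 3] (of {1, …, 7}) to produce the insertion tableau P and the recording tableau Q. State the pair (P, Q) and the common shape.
P = [1, 2, 3] / [4, 7] / [5] / [6];  Q = [1, 2, 5] / [3, 7] / [4] / [6];  common shape = (3, 2, 1, 1)

Row-insert the values π_1, π_2, … into P one at a time, bumping the leftmost entry strictly greater than the inserted value down to the next row. The recording tableau Q records, in position (i, j), the step at which that cell was added to P.
  Insert 1 (step 1): P = [1];  Q = [1]
  Insert 6 (step 2): P = [1, 6];  Q = [1, 2]
  Insert 5 (step 3): P = [1, 5] / [6];  Q = [1, 2] / [3]
  Insert 4 (step 4): P = [1, 4] / [5] / [6];  Q = [1, 2] / [3] / [4]
  Insert 7 (step 5): P = [1, 4, 7] / [5] / [6];  Q = [1, 2, 5] / [3] / [4]
  Insert 2 (step 6): P = [1, 2, 7] / [4] / [5] / [6];  Q = [1, 2, 5] / [3] / [4] / [6]
  Insert 3 (step 7): P = [1, 2, 3] / [4, 7] / [5] / [6];  Q = [1, 2, 5] / [3, 7] / [4] / [6]
Final shape: (3, 2, 1, 1).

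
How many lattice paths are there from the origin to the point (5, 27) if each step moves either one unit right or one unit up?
Number of paths = 201376

A monotone lattice path from (0, 0) to (5, 27) consists of 5 east steps and 27 north steps in some order, so it is determined by which 5 of the 32 steps are east. The count is C(32, 5) = 201376.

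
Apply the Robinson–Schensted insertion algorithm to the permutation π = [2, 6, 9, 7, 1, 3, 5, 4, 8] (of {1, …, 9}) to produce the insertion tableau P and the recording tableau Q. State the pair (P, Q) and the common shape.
P = [1, 3, 4, 8] / [2, 5, 7] / [6] / [9];  Q = [1, 2, 3, 9] / [4, 6, 7] / [5] / [8];  common shape = (4, 3, 1, 1)

Row-insert the values π_1, π_2, … into P one at a time, bumping the leftmost entry strictly greater than the inserted value down to the next row. The recording tableau Q records, in position (i, j), the step at which that cell was added to P.
  Insert 2 (step 1): P = [2];  Q = [1]
  Insert 6 (step 2): P = [2, 6];  Q = [1, 2]
  Insert 9 (step 3): P = [2, 6, 9];  Q = [1, 2, 3]
  Insert 7 (step 4): P = [2, 6, 7] / [9];  Q = [1, 2, 3] / [4]
  Insert 1 (step 5): P = [1, 6, 7] / [2] / [9];  Q = [1, 2, 3] / [4] / [5]
  Insert 3 (step 6): P = [1, 3, 7] / [2, 6] / [9];  Q = [1, 2, 3] / [4, 6] / [5]
  Insert 5 (step 7): P = [1, 3, 5] / [2, 6, 7] / [9];  Q = [1, 2, 3] / [4, 6, 7] / [5]
  Insert 4 (step 8): P = [1, 3, 4] / [2, 5, 7] / [6] / [9];  Q = [1, 2, 3] / [4, 6, 7] / [5] / [8]
  Insert 8 (step 9): P = [1, 3, 4, 8] / [2, 5, 7] / [6] / [9];  Q = [1, 2, 3, 9] / [4, 6, 7] / [5] / [8]
Final shape: (4, 3, 1, 1).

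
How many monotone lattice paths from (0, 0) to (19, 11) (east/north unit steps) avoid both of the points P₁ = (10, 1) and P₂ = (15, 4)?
Number of paths = 52535342

Inclusion–exclusion. Total paths: C(30, 19) = 54627300. Through P₁: C(11, 10)·C(19, 9) = 1016158. Through P₂: C(19, 15)·C(11, 4) = 1279080. Since P₁ is strictly southwest of P₂, a monotone path through both must visit P₁ then P₂; paths through both = C(11, 10)·C(8, 5)·C(11, 4) = 203280. Avoid both = 54627300 − 1016158 − 1279080 + 203280 = 52535342.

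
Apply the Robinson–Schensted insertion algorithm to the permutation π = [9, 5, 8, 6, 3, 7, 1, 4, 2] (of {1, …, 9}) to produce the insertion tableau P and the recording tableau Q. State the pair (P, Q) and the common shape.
P = [1, 2, 7] / [3, 4] / [5, 6] / [8] / [9];  Q = [1, 3, 6] / [2, 8] / [4, 9] / [5] / [7];  common shape = (3, 2, 2, 1, 1)

Row-insert the values π_1, π_2, … into P one at a time, bumping the leftmost entry strictly greater than the inserted value down to the next row. The recording tableau Q records, in position (i, j), the step at which that cell was added to P.
  Insert 9 (step 1): P = [9];  Q = [1]
  Insert 5 (step 2): P = [5] / [9];  Q = [1] / [2]
  Insert 8 (step 3): P = [5, 8] / [9];  Q = [1, 3] / [2]
  Insert 6 (step 4): P = [5, 6] / [8] / [9];  Q = [1, 3] / [2] / [4]
  Insert 3 (step 5): P = [3, 6] / [5] / [8] / [9];  Q = [1, 3] / [2] / [4] / [5]
  Insert 7 (step 6): P = [3, 6, 7] / [5] / [8] / [9];  Q = [1, 3, 6] / [2] / [4] / [5]
  Insert 1 (step 7): P = [1, 6, 7] / [3] / [5] / [8] / [9];  Q = [1, 3, 6] / [2] / [4] / [5] / [7]
  Insert 4 (step 8): P = [1, 4, 7] / [3, 6] / [5] / [8] / [9];  Q = [1, 3, 6] / [2, 8] / [4] / [5] / [7]
  Insert 2 (step 9): P = [1, 2, 7] / [3, 4] / [5, 6] / [8] / [9];  Q = [1, 3, 6] / [2, 8] / [4, 9] / [5] / [7]
Final shape: (3, 2, 2, 1, 1).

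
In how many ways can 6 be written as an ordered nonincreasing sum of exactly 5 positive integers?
p(6, 5 parts) = 1

Partitions of n into exactly k parts ↔ partitions of n − k into at most k parts (subtract 1 from each part). For n = 6, k = 5, the partitions are: 2+1+1+1+1. Count = 1.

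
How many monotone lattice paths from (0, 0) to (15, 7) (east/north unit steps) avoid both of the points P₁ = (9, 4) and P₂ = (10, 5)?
Number of paths = 77451

Inclusion–exclusion. Total paths: C(22, 15) = 170544. Through P₁: C(13, 9)·C(9, 6) = 60060. Through P₂: C(15, 10)·C(7, 5) = 63063. Since P₁ is strictly southwest of P₂, a monotone path through both must visit P₁ then P₂; paths through both = C(13, 9)·C(2, 1)·C(7, 5) = 30030. Avoid both = 170544 − 60060 − 63063 + 30030 = 77451.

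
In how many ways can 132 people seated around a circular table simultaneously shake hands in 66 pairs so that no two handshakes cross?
C_66 = 5632681584560312734993915705849145100

These noncrossing handshakes are counted by the Catalan number C_n = (1/(n + 1)) · C(2n, n). For n = 66: C_66 = (1/67) · C(132, 66) = 377389666165540953244592352291892721700/67 = 5632681584560312734993915705849145100.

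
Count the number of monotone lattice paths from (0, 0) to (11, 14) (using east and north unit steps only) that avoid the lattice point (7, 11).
Number of paths = 3343560

Total paths from (0, 0) to (11, 14): C(25, 11) = 4457400. Paths through (7, 11): (paths (0, 0) → (7, 11)) × (paths (7, 11) → (11, 14)) = C(18, 7) · C(7, 4) = 31824 · 35 = 1113840. Avoidance count = 4457400 − 1113840 = 3343560.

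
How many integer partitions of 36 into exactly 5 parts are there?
p(36, 5 parts) = 748

Partitions of n into exactly k parts are in bijection with partitions of n − k into at most k parts (subtract 1 from each part). So p(36, exactly 5) = p(31, parts ≤ 5). Computing via the recurrence p(m, j) = p(m, j−1) + p(m−j, j) gives 748.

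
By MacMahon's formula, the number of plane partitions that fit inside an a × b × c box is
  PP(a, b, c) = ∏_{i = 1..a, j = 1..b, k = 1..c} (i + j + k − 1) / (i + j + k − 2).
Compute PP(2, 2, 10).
PP(2, 2, 10) = 1716

Evaluate the triple product over i = 1..2, j = 1..2, k = 1..10. The factors are (2/1) · (3/2) · (4/3) · (5/4) · (6/5) · (7/6) · (8/7) · (9/8) · … (40 factors total). The numerators and denominators telescope so the product is an integer; carrying out the multiplication exactly gives PP(2, 2, 10) = 1716.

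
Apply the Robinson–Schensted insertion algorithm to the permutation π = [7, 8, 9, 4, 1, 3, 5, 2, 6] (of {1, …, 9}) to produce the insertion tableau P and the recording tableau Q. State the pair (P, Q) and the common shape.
P = [1, 2, 5, 6] / [3, 8, 9] / [4] / [7];  Q = [1, 2, 3, 9] / [4, 6, 7] / [5] / [8];  common shape = (4, 3, 1, 1)

Row-insert the values π_1, π_2, … into P one at a time, bumping the leftmost entry strictly greater than the inserted value down to the next row. The recording tableau Q records, in position (i, j), the step at which that cell was added to P.
  Insert 7 (step 1): P = [7];  Q = [1]
  Insert 8 (step 2): P = [7, 8];  Q = [1, 2]
  Insert 9 (step 3): P = [7, 8, 9];  Q = [1, 2, 3]
  Insert 4 (step 4): P = [4, 8, 9] / [7];  Q = [1, 2, 3] / [4]
  Insert 1 (step 5): P = [1, 8, 9] / [4] / [7];  Q = [1, 2, 3] / [4] / [5]
  Insert 3 (step 6): P = [1, 3, 9] / [4, 8] / [7];  Q = [1, 2, 3] / [4, 6] / [5]
  Insert 5 (step 7): P = [1, 3, 5] / [4, 8, 9] / [7];  Q = [1, 2, 3] / [4, 6, 7] / [5]
  Insert 2 (step 8): P = [1, 2, 5] / [3, 8, 9] / [4] / [7];  Q = [1, 2, 3] / [4, 6, 7] / [5] / [8]
  Insert 6 (step 9): P = [1, 2, 5, 6] / [3, 8, 9] / [4] / [7];  Q = [1, 2, 3, 9] / [4, 6, 7] / [5] / [8]
Final shape: (4, 3, 1, 1).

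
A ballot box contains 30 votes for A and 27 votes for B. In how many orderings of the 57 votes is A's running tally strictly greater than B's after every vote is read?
Strict-lead orderings = 738494264901008

Total orderings of the 57 votes with 30 for A: C(57, 30) = 14031391033119152. By the Bertrand ballot formula (Cycle Lemma / reflection principle), the number of orderings in which A is strictly ahead of B throughout is (p − q)/(p + q) · C(p + q, p) = (30 − 27)/(30 + 27) · 14031391033119152 = 738494264901008.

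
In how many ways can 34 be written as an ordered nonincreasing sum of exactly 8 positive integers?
p(34, 8 parts) = 1297

Partitions of n into exactly k parts are in bijection with partitions of n − k into at most k parts (subtract 1 from each part). So p(34, exactly 8) = p(26, parts ≤ 8). Computing via the recurrence p(m, j) = p(m, j−1) + p(m−j, j) gives 1297.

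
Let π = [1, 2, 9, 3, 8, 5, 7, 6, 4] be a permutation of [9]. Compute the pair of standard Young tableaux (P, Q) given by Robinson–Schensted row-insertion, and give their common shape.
P = [1, 2, 3, 4, 6] / [5] / [7] / [8] / [9];  Q = [1, 2, 3, 5, 7] / [4] / [6] / [8] / [9];  common shape = (5, 1, 1, 1, 1)

Row-insert the values π_1, π_2, … into P one at a time, bumping the leftmost entry strictly greater than the inserted value down to the next row. The recording tableau Q records, in position (i, j), the step at which that cell was added to P.
  Insert 1 (step 1): P = [1];  Q = [1]
  Insert 2 (step 2): P = [1, 2];  Q = [1, 2]
  Insert 9 (step 3): P = [1, 2, 9];  Q = [1, 2, 3]
  Insert 3 (step 4): P = [1, 2, 3] / [9];  Q = [1, 2, 3] / [4]
  Insert 8 (step 5): P = [1, 2, 3, 8] / [9];  Q = [1, 2, 3, 5] / [4]
  Insert 5 (step 6): P = [1, 2, 3, 5] / [8] / [9];  Q = [1, 2, 3, 5] / [4] / [6]
  Insert 7 (step 7): P = [1, 2, 3, 5, 7] / [8] / [9];  Q = [1, 2, 3, 5, 7] / [4] / [6]
  Insert 6 (step 8): P = [1, 2, 3, 5, 6] / [7] / [8] / [9];  Q = [1, 2, 3, 5, 7] / [4] / [6] / [8]
  Insert 4 (step 9): P = [1, 2, 3, 4, 6] / [5] / [7] / [8] / [9];  Q = [1, 2, 3, 5, 7] / [4] / [6] / [8] / [9]
Final shape: (5, 1, 1, 1, 1).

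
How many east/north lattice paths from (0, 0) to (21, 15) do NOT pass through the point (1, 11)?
Number of paths = 5567775048

Total paths from (0, 0) to (21, 15): C(36, 21) = 5567902560. Paths through (1, 11): (paths (0, 0) → (1, 11)) × (paths (1, 11) → (21, 15)) = C(12, 1) · C(24, 20) = 12 · 10626 = 127512. Avoidance count = 5567902560 − 127512 = 5567775048.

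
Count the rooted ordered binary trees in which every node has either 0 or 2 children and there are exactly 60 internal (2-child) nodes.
C_60 = 1583850964596120042686772779038896

These full binary trees are counted by the Catalan number C_n = (1/(n + 1)) · C(2n, n). For n = 60: C_60 = (1/61) · C(120, 60) = 96614908840363322603893139521372656/61 = 1583850964596120042686772779038896.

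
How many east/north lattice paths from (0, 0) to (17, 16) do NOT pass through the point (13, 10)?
Number of paths = 926549250

Total paths from (0, 0) to (17, 16): C(33, 17) = 1166803110. Paths through (13, 10): (paths (0, 0) → (13, 10)) × (paths (13, 10) → (17, 16)) = C(23, 13) · C(10, 4) = 1144066 · 210 = 240253860. Avoidance count = 1166803110 − 240253860 = 926549250.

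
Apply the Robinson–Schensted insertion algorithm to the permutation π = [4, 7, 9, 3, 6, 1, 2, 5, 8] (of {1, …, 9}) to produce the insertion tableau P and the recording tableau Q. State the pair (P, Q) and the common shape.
P = [1, 2, 5, 8] / [3, 6, 9] / [4, 7];  Q = [1, 2, 3, 9] / [4, 5, 8] / [6, 7];  common shape = (4, 3, 2)

Row-insert the values π_1, π_2, … into P one at a time, bumping the leftmost entry strictly greater than the inserted value down to the next row. The recording tableau Q records, in position (i, j), the step at which that cell was added to P.
  Insert 4 (step 1): P = [4];  Q = [1]
  Insert 7 (step 2): P = [4, 7];  Q = [1, 2]
  Insert 9 (step 3): P = [4, 7, 9];  Q = [1, 2, 3]
  Insert 3 (step 4): P = [3, 7, 9] / [4];  Q = [1, 2, 3] / [4]
  Insert 6 (step 5): P = [3, 6, 9] / [4, 7];  Q = [1, 2, 3] / [4, 5]
  Insert 1 (step 6): P = [1, 6, 9] / [3, 7] / [4];  Q = [1, 2, 3] / [4, 5] / [6]
  Insert 2 (step 7): P = [1, 2, 9] / [3, 6] / [4, 7];  Q = [1, 2, 3] / [4, 5] / [6, 7]
  Insert 5 (step 8): P = [1, 2, 5] / [3, 6, 9] / [4, 7];  Q = [1, 2, 3] / [4, 5, 8] / [6, 7]
  Insert 8 (step 9): P = [1, 2, 5, 8] / [3, 6, 9] / [4, 7];  Q = [1, 2, 3, 9] / [4, 5, 8] / [6, 7]
Final shape: (4, 3, 2).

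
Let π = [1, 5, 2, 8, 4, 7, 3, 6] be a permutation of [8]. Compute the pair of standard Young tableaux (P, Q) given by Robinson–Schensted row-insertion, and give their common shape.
P = [1, 2, 3, 6] / [4, 7] / [5, 8];  Q = [1, 2, 4, 6] / [3, 5] / [7, 8];  common shape = (4, 2, 2)

Row-insert the values π_1, π_2, … into P one at a time, bumping the leftmost entry strictly greater than the inserted value down to the next row. The recording tableau Q records, in position (i, j), the step at which that cell was added to P.
  Insert 1 (step 1): P = [1];  Q = [1]
  Insert 5 (step 2): P = [1, 5];  Q = [1, 2]
  Insert 2 (step 3): P = [1, 2] / [5];  Q = [1, 2] / [3]
  Insert 8 (step 4): P = [1, 2, 8] / [5];  Q = [1, 2, 4] / [3]
  Insert 4 (step 5): P = [1, 2, 4] / [5, 8];  Q = [1, 2, 4] / [3, 5]
  Insert 7 (step 6): P = [1, 2, 4, 7] / [5, 8];  Q = [1, 2, 4, 6] / [3, 5]
  Insert 3 (step 7): P = [1, 2, 3, 7] / [4, 8] / [5];  Q = [1, 2, 4, 6] / [3, 5] / [7]
  Insert 6 (step 8): P = [1, 2, 3, 6] / [4, 7] / [5, 8];  Q = [1, 2, 4, 6] / [3, 5] / [7, 8]
Final shape: (4, 2, 2).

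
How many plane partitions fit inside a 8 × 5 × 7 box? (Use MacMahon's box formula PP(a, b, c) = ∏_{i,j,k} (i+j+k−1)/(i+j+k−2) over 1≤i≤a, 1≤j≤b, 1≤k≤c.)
PP(8, 5, 7) = 201299981193168

Evaluate the triple product over i = 1..8, j = 1..5, k = 1..7. The factors are (2/1) · (3/2) · (4/3) · (5/4) · (6/5) · (7/6) · (8/7) · (3/2) · … (280 factors total). The numerators and denominators telescope so the product is an integer; carrying out the multiplication exactly gives PP(8, 5, 7) = 201299981193168.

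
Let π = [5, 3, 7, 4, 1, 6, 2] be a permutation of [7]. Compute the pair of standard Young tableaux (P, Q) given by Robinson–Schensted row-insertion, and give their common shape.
P = [1, 2, 6] / [3, 4] / [5, 7];  Q = [1, 3, 6] / [2, 4] / [5, 7];  common shape = (3, 2, 2)

Row-insert the values π_1, π_2, … into P one at a time, bumping the leftmost entry strictly greater than the inserted value down to the next row. The recording tableau Q records, in position (i, j), the step at which that cell was added to P.
  Insert 5 (step 1): P = [5];  Q = [1]
  Insert 3 (step 2): P = [3] / [5];  Q = [1] / [2]
  Insert 7 (step 3): P = [3, 7] / [5];  Q = [1, 3] / [2]
  Insert 4 (step 4): P = [3, 4] / [5, 7];  Q = [1, 3] / [2, 4]
  Insert 1 (step 5): P = [1, 4] / [3, 7] / [5];  Q = [1, 3] / [2, 4] / [5]
  Insert 6 (step 6): P = [1, 4, 6] / [3, 7] / [5];  Q = [1, 3, 6] / [2, 4] / [5]
  Insert 2 (step 7): P = [1, 2, 6] / [3, 4] / [5, 7];  Q = [1, 3, 6] / [2, 4] / [5, 7]
Final shape: (3, 2, 2).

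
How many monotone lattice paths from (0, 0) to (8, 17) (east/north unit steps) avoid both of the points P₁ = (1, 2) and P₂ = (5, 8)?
Number of paths = 425403

Inclusion–exclusion. Total paths: C(25, 8) = 1081575. Through P₁: C(3, 1)·C(22, 7) = 511632. Through P₂: C(13, 5)·C(12, 3) = 283140. Since P₁ is strictly southwest of P₂, a monotone path through both must visit P₁ then P₂; paths through both = C(3, 1)·C(10, 4)·C(12, 3) = 138600. Avoid both = 1081575 − 511632 − 283140 + 138600 = 425403.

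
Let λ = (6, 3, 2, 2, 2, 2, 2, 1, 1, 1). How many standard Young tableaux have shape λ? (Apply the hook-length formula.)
# SYT of shape (6, 3, 2, 2, 2, 2, 2, 1, 1, 1) = 270885888

Hook-length formula: f^λ = n! / Π hook(c), product over all cells c of the Young diagram. For λ = (6, 3, 2, 2, 2, 2, 2, 1, 1, 1), n = 22 boxes. Hook lengths by row (left-to-right, top-to-bottom): [15, 11, 5, 3, 2, 1]; [11, 7, 1]; [9, 5]; [8, 4]; [7, 3]; [6, 2]; [5, 1]; [3]; [2]; [1]. Product of hooks = 4149351360000. So f^λ = 22! / 4149351360000 = 1124000727777607680000 / 4149351360000 = 270885888.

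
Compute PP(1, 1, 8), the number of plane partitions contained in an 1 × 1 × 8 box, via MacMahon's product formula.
PP(1, 1, 8) = 9

Evaluate the triple product over i = 1..1, j = 1..1, k = 1..8. The factors are (2/1) · (3/2) · (4/3) · (5/4) · (6/5) · (7/6) · (8/7) · (9/8). The numerators and denominators telescope so the product is an integer; carrying out the multiplication exactly gives PP(1, 1, 8) = 9.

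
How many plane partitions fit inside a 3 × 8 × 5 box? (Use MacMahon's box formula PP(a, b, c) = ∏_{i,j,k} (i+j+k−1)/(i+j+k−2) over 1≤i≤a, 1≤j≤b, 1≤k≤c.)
PP(3, 8, 5) = 61408347

Evaluate the triple product over i = 1..3, j = 1..8, k = 1..5. The factors are (2/1) · (3/2) · (4/3) · (5/4) · (6/5) · (3/2) · (4/3) · (5/4) · … (120 factors total). The numerators and denominators telescope so the product is an integer; carrying out the multiplication exactly gives PP(3, 8, 5) = 61408347.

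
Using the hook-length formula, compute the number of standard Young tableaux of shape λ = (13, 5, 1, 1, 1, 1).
# SYT of shape (13, 5, 1, 1, 1, 1) = 17409700

Hook-length formula: f^λ = n! / Π hook(c), product over all cells c of the Young diagram. For λ = (13, 5, 1, 1, 1, 1), n = 22 boxes. Hook lengths by row (left-to-right, top-to-bottom): [18, 13, 12, 11, 10, 8, 7, 6, 5, 4, 3, 2, 1]; [9, 4, 3, 2, 1]; [4]; [3]; [2]; [1]. Product of hooks = 64561751654400. So f^λ = 22! / 64561751654400 = 1124000727777607680000 / 64561751654400 = 17409700.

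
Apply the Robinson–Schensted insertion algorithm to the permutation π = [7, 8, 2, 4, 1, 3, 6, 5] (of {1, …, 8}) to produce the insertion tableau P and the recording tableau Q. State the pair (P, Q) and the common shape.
P = [1, 3, 5] / [2, 4, 6] / [7, 8];  Q = [1, 2, 7] / [3, 4, 8] / [5, 6];  common shape = (3, 3, 2)

Row-insert the values π_1, π_2, … into P one at a time, bumping the leftmost entry strictly greater than the inserted value down to the next row. The recording tableau Q records, in position (i, j), the step at which that cell was added to P.
  Insert 7 (step 1): P = [7];  Q = [1]
  Insert 8 (step 2): P = [7, 8];  Q = [1, 2]
  Insert 2 (step 3): P = [2, 8] / [7];  Q = [1, 2] / [3]
  Insert 4 (step 4): P = [2, 4] / [7, 8];  Q = [1, 2] / [3, 4]
  Insert 1 (step 5): P = [1, 4] / [2, 8] / [7];  Q = [1, 2] / [3, 4] / [5]
  Insert 3 (step 6): P = [1, 3] / [2, 4] / [7, 8];  Q = [1, 2] / [3, 4] / [5, 6]
  Insert 6 (step 7): P = [1, 3, 6] / [2, 4] / [7, 8];  Q = [1, 2, 7] / [3, 4] / [5, 6]
  Insert 5 (step 8): P = [1, 3, 5] / [2, 4, 6] / [7, 8];  Q = [1, 2, 7] / [3, 4, 8] / [5, 6]
Final shape: (3, 3, 2).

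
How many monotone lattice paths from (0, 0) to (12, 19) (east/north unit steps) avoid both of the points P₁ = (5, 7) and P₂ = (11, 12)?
Number of paths = 93323837

Inclusion–exclusion. Total paths: C(31, 12) = 141120525. Through P₁: C(12, 5)·C(19, 7) = 39907296. Through P₂: C(23, 11)·C(8, 1) = 10816624. Since P₁ is strictly southwest of P₂, a monotone path through both must visit P₁ then P₂; paths through both = C(12, 5)·C(11, 6)·C(8, 1) = 2927232. Avoid both = 141120525 − 39907296 − 10816624 + 2927232 = 93323837.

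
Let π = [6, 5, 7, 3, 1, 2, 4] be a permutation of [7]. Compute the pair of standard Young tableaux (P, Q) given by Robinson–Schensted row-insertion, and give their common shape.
P = [1, 2, 4] / [3, 7] / [5] / [6];  Q = [1, 3, 7] / [2, 6] / [4] / [5];  common shape = (3, 2, 1, 1)

Row-insert the values π_1, π_2, … into P one at a time, bumping the leftmost entry strictly greater than the inserted value down to the next row. The recording tableau Q records, in position (i, j), the step at which that cell was added to P.
  Insert 6 (step 1): P = [6];  Q = [1]
  Insert 5 (step 2): P = [5] / [6];  Q = [1] / [2]
  Insert 7 (step 3): P = [5, 7] / [6];  Q = [1, 3] / [2]
  Insert 3 (step 4): P = [3, 7] / [5] / [6];  Q = [1, 3] / [2] / [4]
  Insert 1 (step 5): P = [1, 7] / [3] / [5] / [6];  Q = [1, 3] / [2] / [4] / [5]
  Insert 2 (step 6): P = [1, 2] / [3, 7] / [5] / [6];  Q = [1, 3] / [2, 6] / [4] / [5]
  Insert 4 (step 7): P = [1, 2, 4] / [3, 7] / [5] / [6];  Q = [1, 3, 7] / [2, 6] / [4] / [5]
Final shape: (3, 2, 1, 1).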